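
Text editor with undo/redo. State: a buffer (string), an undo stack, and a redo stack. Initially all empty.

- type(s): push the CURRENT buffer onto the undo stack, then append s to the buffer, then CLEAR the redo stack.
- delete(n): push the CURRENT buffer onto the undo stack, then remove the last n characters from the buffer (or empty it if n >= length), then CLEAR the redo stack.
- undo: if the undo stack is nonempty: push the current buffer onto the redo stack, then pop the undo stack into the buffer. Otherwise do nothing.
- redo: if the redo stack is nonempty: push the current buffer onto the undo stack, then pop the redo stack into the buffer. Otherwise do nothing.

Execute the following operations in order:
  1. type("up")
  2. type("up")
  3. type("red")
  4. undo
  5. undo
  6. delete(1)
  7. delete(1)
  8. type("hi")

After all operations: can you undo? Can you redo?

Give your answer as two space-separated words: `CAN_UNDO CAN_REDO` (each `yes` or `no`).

After op 1 (type): buf='up' undo_depth=1 redo_depth=0
After op 2 (type): buf='upup' undo_depth=2 redo_depth=0
After op 3 (type): buf='upupred' undo_depth=3 redo_depth=0
After op 4 (undo): buf='upup' undo_depth=2 redo_depth=1
After op 5 (undo): buf='up' undo_depth=1 redo_depth=2
After op 6 (delete): buf='u' undo_depth=2 redo_depth=0
After op 7 (delete): buf='(empty)' undo_depth=3 redo_depth=0
After op 8 (type): buf='hi' undo_depth=4 redo_depth=0

Answer: yes no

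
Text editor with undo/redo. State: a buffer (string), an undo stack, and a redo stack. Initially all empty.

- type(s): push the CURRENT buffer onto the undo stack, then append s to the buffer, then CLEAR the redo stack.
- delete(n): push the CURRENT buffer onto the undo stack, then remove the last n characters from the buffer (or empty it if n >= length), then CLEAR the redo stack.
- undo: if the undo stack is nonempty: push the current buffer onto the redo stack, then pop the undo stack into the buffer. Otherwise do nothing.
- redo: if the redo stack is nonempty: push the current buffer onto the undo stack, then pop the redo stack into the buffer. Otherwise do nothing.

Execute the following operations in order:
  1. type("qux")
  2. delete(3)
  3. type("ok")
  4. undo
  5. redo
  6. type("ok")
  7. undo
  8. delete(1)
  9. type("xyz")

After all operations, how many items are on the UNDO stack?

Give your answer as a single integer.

After op 1 (type): buf='qux' undo_depth=1 redo_depth=0
After op 2 (delete): buf='(empty)' undo_depth=2 redo_depth=0
After op 3 (type): buf='ok' undo_depth=3 redo_depth=0
After op 4 (undo): buf='(empty)' undo_depth=2 redo_depth=1
After op 5 (redo): buf='ok' undo_depth=3 redo_depth=0
After op 6 (type): buf='okok' undo_depth=4 redo_depth=0
After op 7 (undo): buf='ok' undo_depth=3 redo_depth=1
After op 8 (delete): buf='o' undo_depth=4 redo_depth=0
After op 9 (type): buf='oxyz' undo_depth=5 redo_depth=0

Answer: 5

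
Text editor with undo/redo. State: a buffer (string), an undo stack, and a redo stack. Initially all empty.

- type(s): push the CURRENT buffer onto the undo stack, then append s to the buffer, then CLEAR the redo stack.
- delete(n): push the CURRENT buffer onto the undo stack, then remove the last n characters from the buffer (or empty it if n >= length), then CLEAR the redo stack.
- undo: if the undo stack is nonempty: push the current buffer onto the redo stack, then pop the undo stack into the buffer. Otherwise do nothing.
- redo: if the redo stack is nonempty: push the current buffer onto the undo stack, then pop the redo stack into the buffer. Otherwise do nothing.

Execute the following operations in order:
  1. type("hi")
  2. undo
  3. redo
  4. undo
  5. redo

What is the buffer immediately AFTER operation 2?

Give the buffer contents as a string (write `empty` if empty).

Answer: empty

Derivation:
After op 1 (type): buf='hi' undo_depth=1 redo_depth=0
After op 2 (undo): buf='(empty)' undo_depth=0 redo_depth=1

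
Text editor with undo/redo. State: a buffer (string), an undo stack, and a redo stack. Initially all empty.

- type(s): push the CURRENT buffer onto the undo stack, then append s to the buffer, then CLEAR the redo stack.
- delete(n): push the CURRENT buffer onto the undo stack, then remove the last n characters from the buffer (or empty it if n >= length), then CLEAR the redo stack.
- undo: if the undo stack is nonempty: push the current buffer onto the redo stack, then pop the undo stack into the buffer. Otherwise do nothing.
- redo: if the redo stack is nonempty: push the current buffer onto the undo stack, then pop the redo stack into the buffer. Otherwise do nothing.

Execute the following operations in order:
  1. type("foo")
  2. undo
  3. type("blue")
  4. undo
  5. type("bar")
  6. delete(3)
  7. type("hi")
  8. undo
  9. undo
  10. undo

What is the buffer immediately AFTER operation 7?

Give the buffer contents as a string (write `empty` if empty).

After op 1 (type): buf='foo' undo_depth=1 redo_depth=0
After op 2 (undo): buf='(empty)' undo_depth=0 redo_depth=1
After op 3 (type): buf='blue' undo_depth=1 redo_depth=0
After op 4 (undo): buf='(empty)' undo_depth=0 redo_depth=1
After op 5 (type): buf='bar' undo_depth=1 redo_depth=0
After op 6 (delete): buf='(empty)' undo_depth=2 redo_depth=0
After op 7 (type): buf='hi' undo_depth=3 redo_depth=0

Answer: hi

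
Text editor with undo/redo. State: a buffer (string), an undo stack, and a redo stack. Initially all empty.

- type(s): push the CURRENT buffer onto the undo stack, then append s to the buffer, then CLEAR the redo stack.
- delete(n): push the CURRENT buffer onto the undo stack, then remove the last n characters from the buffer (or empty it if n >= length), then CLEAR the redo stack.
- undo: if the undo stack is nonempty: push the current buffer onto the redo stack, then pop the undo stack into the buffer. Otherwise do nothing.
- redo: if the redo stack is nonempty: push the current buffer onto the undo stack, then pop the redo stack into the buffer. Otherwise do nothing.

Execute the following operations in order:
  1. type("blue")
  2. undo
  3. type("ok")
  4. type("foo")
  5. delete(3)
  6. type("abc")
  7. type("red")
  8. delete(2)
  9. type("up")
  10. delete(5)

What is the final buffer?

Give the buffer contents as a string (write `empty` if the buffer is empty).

Answer: oka

Derivation:
After op 1 (type): buf='blue' undo_depth=1 redo_depth=0
After op 2 (undo): buf='(empty)' undo_depth=0 redo_depth=1
After op 3 (type): buf='ok' undo_depth=1 redo_depth=0
After op 4 (type): buf='okfoo' undo_depth=2 redo_depth=0
After op 5 (delete): buf='ok' undo_depth=3 redo_depth=0
After op 6 (type): buf='okabc' undo_depth=4 redo_depth=0
After op 7 (type): buf='okabcred' undo_depth=5 redo_depth=0
After op 8 (delete): buf='okabcr' undo_depth=6 redo_depth=0
After op 9 (type): buf='okabcrup' undo_depth=7 redo_depth=0
After op 10 (delete): buf='oka' undo_depth=8 redo_depth=0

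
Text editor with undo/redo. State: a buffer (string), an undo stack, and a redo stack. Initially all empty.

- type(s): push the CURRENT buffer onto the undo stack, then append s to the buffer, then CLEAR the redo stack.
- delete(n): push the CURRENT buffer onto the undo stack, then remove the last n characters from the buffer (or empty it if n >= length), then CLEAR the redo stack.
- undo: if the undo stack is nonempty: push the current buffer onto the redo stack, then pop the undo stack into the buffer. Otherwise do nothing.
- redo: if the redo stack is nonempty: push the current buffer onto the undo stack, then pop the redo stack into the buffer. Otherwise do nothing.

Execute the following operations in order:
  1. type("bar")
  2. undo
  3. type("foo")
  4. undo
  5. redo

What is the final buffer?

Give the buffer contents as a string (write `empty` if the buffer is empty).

After op 1 (type): buf='bar' undo_depth=1 redo_depth=0
After op 2 (undo): buf='(empty)' undo_depth=0 redo_depth=1
After op 3 (type): buf='foo' undo_depth=1 redo_depth=0
After op 4 (undo): buf='(empty)' undo_depth=0 redo_depth=1
After op 5 (redo): buf='foo' undo_depth=1 redo_depth=0

Answer: foo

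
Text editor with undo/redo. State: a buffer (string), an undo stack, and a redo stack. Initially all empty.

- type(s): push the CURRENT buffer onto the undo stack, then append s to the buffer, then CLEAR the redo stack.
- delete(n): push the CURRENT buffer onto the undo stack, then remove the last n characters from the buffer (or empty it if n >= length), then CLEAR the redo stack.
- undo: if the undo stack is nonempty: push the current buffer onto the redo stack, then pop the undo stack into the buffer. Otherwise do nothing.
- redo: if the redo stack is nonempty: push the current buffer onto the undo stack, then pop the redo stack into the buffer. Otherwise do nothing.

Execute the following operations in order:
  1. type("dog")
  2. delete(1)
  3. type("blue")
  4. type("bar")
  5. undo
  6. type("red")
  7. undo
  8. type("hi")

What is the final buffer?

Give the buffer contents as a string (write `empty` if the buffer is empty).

After op 1 (type): buf='dog' undo_depth=1 redo_depth=0
After op 2 (delete): buf='do' undo_depth=2 redo_depth=0
After op 3 (type): buf='doblue' undo_depth=3 redo_depth=0
After op 4 (type): buf='dobluebar' undo_depth=4 redo_depth=0
After op 5 (undo): buf='doblue' undo_depth=3 redo_depth=1
After op 6 (type): buf='dobluered' undo_depth=4 redo_depth=0
After op 7 (undo): buf='doblue' undo_depth=3 redo_depth=1
After op 8 (type): buf='dobluehi' undo_depth=4 redo_depth=0

Answer: dobluehi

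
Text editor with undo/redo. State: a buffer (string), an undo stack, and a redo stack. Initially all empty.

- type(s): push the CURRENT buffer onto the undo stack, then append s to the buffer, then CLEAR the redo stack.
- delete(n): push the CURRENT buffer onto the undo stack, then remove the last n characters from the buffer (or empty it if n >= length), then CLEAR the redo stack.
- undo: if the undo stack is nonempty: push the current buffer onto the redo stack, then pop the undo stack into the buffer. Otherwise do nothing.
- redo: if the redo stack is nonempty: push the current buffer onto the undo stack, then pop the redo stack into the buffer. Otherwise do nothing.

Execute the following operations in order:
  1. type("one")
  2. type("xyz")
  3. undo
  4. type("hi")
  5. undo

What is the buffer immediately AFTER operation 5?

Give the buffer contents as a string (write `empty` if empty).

Answer: one

Derivation:
After op 1 (type): buf='one' undo_depth=1 redo_depth=0
After op 2 (type): buf='onexyz' undo_depth=2 redo_depth=0
After op 3 (undo): buf='one' undo_depth=1 redo_depth=1
After op 4 (type): buf='onehi' undo_depth=2 redo_depth=0
After op 5 (undo): buf='one' undo_depth=1 redo_depth=1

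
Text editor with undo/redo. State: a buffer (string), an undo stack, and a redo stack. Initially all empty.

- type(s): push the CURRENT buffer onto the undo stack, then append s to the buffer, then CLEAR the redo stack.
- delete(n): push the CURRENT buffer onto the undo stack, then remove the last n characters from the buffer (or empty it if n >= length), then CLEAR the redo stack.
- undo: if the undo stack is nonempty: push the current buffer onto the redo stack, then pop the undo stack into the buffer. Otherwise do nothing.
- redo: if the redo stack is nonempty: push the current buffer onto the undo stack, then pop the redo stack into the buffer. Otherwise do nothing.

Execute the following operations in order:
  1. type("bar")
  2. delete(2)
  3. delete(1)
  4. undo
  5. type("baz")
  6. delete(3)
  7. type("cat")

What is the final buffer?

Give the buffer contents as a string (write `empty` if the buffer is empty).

Answer: bcat

Derivation:
After op 1 (type): buf='bar' undo_depth=1 redo_depth=0
After op 2 (delete): buf='b' undo_depth=2 redo_depth=0
After op 3 (delete): buf='(empty)' undo_depth=3 redo_depth=0
After op 4 (undo): buf='b' undo_depth=2 redo_depth=1
After op 5 (type): buf='bbaz' undo_depth=3 redo_depth=0
After op 6 (delete): buf='b' undo_depth=4 redo_depth=0
After op 7 (type): buf='bcat' undo_depth=5 redo_depth=0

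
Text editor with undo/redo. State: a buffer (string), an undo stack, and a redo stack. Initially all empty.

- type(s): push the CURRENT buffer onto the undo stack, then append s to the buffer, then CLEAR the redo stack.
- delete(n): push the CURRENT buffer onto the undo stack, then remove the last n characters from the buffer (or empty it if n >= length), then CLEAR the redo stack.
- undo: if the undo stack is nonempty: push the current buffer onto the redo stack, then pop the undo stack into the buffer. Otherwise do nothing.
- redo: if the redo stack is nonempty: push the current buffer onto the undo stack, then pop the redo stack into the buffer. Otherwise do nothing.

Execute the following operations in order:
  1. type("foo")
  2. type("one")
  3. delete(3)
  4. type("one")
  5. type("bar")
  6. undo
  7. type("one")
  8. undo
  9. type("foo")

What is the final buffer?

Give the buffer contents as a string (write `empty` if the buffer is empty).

Answer: fooonefoo

Derivation:
After op 1 (type): buf='foo' undo_depth=1 redo_depth=0
After op 2 (type): buf='fooone' undo_depth=2 redo_depth=0
After op 3 (delete): buf='foo' undo_depth=3 redo_depth=0
After op 4 (type): buf='fooone' undo_depth=4 redo_depth=0
After op 5 (type): buf='fooonebar' undo_depth=5 redo_depth=0
After op 6 (undo): buf='fooone' undo_depth=4 redo_depth=1
After op 7 (type): buf='foooneone' undo_depth=5 redo_depth=0
After op 8 (undo): buf='fooone' undo_depth=4 redo_depth=1
After op 9 (type): buf='fooonefoo' undo_depth=5 redo_depth=0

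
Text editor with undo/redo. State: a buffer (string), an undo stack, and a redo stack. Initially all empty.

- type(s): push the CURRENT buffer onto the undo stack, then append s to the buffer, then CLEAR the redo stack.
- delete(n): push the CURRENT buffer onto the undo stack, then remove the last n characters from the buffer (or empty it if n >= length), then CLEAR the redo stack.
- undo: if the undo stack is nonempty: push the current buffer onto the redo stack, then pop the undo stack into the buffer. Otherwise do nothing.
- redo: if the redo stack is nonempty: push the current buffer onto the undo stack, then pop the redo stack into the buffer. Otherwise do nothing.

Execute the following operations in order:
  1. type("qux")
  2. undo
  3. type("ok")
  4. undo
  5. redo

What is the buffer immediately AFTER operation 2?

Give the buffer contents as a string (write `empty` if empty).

Answer: empty

Derivation:
After op 1 (type): buf='qux' undo_depth=1 redo_depth=0
After op 2 (undo): buf='(empty)' undo_depth=0 redo_depth=1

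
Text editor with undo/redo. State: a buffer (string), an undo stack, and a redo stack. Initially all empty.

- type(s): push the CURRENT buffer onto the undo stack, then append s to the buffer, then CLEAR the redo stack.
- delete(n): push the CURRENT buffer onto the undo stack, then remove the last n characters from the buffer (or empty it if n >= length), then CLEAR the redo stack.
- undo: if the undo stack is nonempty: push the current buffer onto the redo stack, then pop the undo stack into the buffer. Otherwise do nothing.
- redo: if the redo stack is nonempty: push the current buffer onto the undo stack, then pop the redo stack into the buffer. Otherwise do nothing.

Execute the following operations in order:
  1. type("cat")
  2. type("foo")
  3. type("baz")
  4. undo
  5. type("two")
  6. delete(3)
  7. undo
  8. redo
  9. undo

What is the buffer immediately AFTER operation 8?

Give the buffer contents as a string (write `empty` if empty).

Answer: catfoo

Derivation:
After op 1 (type): buf='cat' undo_depth=1 redo_depth=0
After op 2 (type): buf='catfoo' undo_depth=2 redo_depth=0
After op 3 (type): buf='catfoobaz' undo_depth=3 redo_depth=0
After op 4 (undo): buf='catfoo' undo_depth=2 redo_depth=1
After op 5 (type): buf='catfootwo' undo_depth=3 redo_depth=0
After op 6 (delete): buf='catfoo' undo_depth=4 redo_depth=0
After op 7 (undo): buf='catfootwo' undo_depth=3 redo_depth=1
After op 8 (redo): buf='catfoo' undo_depth=4 redo_depth=0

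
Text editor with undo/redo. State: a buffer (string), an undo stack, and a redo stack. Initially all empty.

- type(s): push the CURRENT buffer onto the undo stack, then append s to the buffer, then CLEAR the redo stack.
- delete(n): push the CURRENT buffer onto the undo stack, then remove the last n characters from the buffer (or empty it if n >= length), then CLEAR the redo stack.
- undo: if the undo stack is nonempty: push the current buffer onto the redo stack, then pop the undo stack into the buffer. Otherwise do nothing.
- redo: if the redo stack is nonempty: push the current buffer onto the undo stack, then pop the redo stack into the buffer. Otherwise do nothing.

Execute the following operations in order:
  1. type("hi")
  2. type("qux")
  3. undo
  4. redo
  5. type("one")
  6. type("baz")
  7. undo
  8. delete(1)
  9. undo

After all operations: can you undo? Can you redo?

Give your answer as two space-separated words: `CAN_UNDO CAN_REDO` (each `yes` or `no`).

After op 1 (type): buf='hi' undo_depth=1 redo_depth=0
After op 2 (type): buf='hiqux' undo_depth=2 redo_depth=0
After op 3 (undo): buf='hi' undo_depth=1 redo_depth=1
After op 4 (redo): buf='hiqux' undo_depth=2 redo_depth=0
After op 5 (type): buf='hiquxone' undo_depth=3 redo_depth=0
After op 6 (type): buf='hiquxonebaz' undo_depth=4 redo_depth=0
After op 7 (undo): buf='hiquxone' undo_depth=3 redo_depth=1
After op 8 (delete): buf='hiquxon' undo_depth=4 redo_depth=0
After op 9 (undo): buf='hiquxone' undo_depth=3 redo_depth=1

Answer: yes yes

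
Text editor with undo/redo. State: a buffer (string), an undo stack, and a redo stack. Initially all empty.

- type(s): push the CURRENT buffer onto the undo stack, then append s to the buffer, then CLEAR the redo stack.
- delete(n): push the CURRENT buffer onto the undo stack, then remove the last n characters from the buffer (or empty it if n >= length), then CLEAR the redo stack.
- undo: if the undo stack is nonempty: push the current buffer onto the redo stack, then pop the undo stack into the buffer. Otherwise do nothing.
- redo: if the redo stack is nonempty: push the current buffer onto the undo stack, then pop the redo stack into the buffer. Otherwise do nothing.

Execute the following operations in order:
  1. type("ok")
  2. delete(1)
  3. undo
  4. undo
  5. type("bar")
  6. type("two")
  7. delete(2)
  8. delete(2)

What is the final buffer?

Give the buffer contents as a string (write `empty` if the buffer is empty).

Answer: ba

Derivation:
After op 1 (type): buf='ok' undo_depth=1 redo_depth=0
After op 2 (delete): buf='o' undo_depth=2 redo_depth=0
After op 3 (undo): buf='ok' undo_depth=1 redo_depth=1
After op 4 (undo): buf='(empty)' undo_depth=0 redo_depth=2
After op 5 (type): buf='bar' undo_depth=1 redo_depth=0
After op 6 (type): buf='bartwo' undo_depth=2 redo_depth=0
After op 7 (delete): buf='bart' undo_depth=3 redo_depth=0
After op 8 (delete): buf='ba' undo_depth=4 redo_depth=0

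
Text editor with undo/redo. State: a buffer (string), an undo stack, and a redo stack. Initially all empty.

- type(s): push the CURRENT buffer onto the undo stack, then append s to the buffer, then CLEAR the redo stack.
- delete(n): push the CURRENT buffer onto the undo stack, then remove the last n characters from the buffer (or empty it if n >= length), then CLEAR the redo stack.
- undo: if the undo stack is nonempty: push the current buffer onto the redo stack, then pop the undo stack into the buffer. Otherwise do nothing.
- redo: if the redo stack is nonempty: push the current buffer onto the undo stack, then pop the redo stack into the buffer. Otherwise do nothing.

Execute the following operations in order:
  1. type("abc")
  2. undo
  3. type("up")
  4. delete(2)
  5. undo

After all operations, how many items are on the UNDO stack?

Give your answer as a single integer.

Answer: 1

Derivation:
After op 1 (type): buf='abc' undo_depth=1 redo_depth=0
After op 2 (undo): buf='(empty)' undo_depth=0 redo_depth=1
After op 3 (type): buf='up' undo_depth=1 redo_depth=0
After op 4 (delete): buf='(empty)' undo_depth=2 redo_depth=0
After op 5 (undo): buf='up' undo_depth=1 redo_depth=1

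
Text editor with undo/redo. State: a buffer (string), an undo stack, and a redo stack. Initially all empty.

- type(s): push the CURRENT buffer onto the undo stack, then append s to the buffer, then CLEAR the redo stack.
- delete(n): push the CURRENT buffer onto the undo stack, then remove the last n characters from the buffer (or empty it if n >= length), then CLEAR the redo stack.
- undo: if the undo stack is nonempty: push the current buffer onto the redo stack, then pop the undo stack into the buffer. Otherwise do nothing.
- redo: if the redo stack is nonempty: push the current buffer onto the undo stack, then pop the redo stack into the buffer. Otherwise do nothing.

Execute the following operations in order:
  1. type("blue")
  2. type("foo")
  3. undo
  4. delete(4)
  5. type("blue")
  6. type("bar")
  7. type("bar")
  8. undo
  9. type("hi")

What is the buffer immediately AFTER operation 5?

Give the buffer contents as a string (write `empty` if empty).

After op 1 (type): buf='blue' undo_depth=1 redo_depth=0
After op 2 (type): buf='bluefoo' undo_depth=2 redo_depth=0
After op 3 (undo): buf='blue' undo_depth=1 redo_depth=1
After op 4 (delete): buf='(empty)' undo_depth=2 redo_depth=0
After op 5 (type): buf='blue' undo_depth=3 redo_depth=0

Answer: blue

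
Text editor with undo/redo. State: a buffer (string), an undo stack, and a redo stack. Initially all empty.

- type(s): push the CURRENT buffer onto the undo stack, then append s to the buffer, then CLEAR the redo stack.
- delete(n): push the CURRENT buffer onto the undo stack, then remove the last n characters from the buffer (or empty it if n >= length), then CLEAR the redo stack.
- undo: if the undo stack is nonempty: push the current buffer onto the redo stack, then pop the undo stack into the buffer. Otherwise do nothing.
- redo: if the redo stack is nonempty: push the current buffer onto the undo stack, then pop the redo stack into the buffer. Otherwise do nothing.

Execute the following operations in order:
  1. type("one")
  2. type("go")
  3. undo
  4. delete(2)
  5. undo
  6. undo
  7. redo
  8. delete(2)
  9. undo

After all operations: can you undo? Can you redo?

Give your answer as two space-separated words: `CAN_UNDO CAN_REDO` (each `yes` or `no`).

After op 1 (type): buf='one' undo_depth=1 redo_depth=0
After op 2 (type): buf='onego' undo_depth=2 redo_depth=0
After op 3 (undo): buf='one' undo_depth=1 redo_depth=1
After op 4 (delete): buf='o' undo_depth=2 redo_depth=0
After op 5 (undo): buf='one' undo_depth=1 redo_depth=1
After op 6 (undo): buf='(empty)' undo_depth=0 redo_depth=2
After op 7 (redo): buf='one' undo_depth=1 redo_depth=1
After op 8 (delete): buf='o' undo_depth=2 redo_depth=0
After op 9 (undo): buf='one' undo_depth=1 redo_depth=1

Answer: yes yes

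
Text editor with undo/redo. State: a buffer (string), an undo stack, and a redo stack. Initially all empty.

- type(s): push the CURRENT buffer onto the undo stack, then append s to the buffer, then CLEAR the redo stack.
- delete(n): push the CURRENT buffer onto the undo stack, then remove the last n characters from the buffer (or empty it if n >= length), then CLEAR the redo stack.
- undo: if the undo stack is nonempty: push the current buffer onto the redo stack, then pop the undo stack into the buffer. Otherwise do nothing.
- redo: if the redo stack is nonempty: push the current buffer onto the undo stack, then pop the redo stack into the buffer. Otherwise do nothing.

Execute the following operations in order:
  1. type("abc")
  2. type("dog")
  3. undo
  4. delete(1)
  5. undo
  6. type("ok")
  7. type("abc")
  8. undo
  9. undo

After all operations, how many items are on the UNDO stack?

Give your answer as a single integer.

Answer: 1

Derivation:
After op 1 (type): buf='abc' undo_depth=1 redo_depth=0
After op 2 (type): buf='abcdog' undo_depth=2 redo_depth=0
After op 3 (undo): buf='abc' undo_depth=1 redo_depth=1
After op 4 (delete): buf='ab' undo_depth=2 redo_depth=0
After op 5 (undo): buf='abc' undo_depth=1 redo_depth=1
After op 6 (type): buf='abcok' undo_depth=2 redo_depth=0
After op 7 (type): buf='abcokabc' undo_depth=3 redo_depth=0
After op 8 (undo): buf='abcok' undo_depth=2 redo_depth=1
After op 9 (undo): buf='abc' undo_depth=1 redo_depth=2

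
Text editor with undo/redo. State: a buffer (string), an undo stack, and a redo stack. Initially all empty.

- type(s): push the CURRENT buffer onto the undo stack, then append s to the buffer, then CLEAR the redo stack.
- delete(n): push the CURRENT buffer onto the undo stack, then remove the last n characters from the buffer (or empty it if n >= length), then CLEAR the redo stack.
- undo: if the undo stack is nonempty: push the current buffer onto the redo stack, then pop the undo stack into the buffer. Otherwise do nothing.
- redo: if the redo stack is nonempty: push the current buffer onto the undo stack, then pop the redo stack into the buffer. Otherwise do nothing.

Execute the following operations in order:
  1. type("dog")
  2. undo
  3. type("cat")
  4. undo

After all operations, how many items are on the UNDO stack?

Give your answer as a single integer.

Answer: 0

Derivation:
After op 1 (type): buf='dog' undo_depth=1 redo_depth=0
After op 2 (undo): buf='(empty)' undo_depth=0 redo_depth=1
After op 3 (type): buf='cat' undo_depth=1 redo_depth=0
After op 4 (undo): buf='(empty)' undo_depth=0 redo_depth=1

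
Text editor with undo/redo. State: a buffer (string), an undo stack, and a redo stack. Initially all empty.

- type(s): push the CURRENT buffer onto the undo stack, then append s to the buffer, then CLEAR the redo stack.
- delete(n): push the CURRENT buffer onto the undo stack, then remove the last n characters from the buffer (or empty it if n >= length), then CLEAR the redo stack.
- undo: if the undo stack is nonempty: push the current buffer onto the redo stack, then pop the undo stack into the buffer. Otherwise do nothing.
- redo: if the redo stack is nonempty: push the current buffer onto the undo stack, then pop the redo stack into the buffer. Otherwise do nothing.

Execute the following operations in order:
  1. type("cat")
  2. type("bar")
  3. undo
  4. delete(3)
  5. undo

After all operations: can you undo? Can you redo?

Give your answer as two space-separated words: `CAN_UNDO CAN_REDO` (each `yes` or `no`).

After op 1 (type): buf='cat' undo_depth=1 redo_depth=0
After op 2 (type): buf='catbar' undo_depth=2 redo_depth=0
After op 3 (undo): buf='cat' undo_depth=1 redo_depth=1
After op 4 (delete): buf='(empty)' undo_depth=2 redo_depth=0
After op 5 (undo): buf='cat' undo_depth=1 redo_depth=1

Answer: yes yes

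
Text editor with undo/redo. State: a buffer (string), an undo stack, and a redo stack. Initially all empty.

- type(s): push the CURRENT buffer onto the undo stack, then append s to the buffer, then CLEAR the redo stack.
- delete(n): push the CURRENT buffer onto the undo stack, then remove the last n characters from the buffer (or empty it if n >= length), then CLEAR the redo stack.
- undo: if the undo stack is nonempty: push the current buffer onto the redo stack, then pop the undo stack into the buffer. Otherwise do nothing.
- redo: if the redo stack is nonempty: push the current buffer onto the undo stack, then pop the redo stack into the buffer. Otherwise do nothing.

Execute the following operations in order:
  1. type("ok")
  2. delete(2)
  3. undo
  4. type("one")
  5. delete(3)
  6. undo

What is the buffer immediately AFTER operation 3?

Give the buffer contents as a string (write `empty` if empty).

Answer: ok

Derivation:
After op 1 (type): buf='ok' undo_depth=1 redo_depth=0
After op 2 (delete): buf='(empty)' undo_depth=2 redo_depth=0
After op 3 (undo): buf='ok' undo_depth=1 redo_depth=1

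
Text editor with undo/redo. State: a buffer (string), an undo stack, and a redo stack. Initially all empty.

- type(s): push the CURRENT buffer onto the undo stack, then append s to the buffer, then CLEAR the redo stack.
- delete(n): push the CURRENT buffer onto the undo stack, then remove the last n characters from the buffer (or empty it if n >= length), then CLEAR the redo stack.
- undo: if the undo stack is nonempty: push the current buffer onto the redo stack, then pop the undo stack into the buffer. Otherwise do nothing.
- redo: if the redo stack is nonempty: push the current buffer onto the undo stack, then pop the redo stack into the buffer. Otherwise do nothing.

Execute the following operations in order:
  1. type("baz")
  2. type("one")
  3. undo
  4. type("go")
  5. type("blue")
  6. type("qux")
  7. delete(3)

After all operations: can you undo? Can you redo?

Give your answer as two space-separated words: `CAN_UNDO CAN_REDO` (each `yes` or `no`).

Answer: yes no

Derivation:
After op 1 (type): buf='baz' undo_depth=1 redo_depth=0
After op 2 (type): buf='bazone' undo_depth=2 redo_depth=0
After op 3 (undo): buf='baz' undo_depth=1 redo_depth=1
After op 4 (type): buf='bazgo' undo_depth=2 redo_depth=0
After op 5 (type): buf='bazgoblue' undo_depth=3 redo_depth=0
After op 6 (type): buf='bazgobluequx' undo_depth=4 redo_depth=0
After op 7 (delete): buf='bazgoblue' undo_depth=5 redo_depth=0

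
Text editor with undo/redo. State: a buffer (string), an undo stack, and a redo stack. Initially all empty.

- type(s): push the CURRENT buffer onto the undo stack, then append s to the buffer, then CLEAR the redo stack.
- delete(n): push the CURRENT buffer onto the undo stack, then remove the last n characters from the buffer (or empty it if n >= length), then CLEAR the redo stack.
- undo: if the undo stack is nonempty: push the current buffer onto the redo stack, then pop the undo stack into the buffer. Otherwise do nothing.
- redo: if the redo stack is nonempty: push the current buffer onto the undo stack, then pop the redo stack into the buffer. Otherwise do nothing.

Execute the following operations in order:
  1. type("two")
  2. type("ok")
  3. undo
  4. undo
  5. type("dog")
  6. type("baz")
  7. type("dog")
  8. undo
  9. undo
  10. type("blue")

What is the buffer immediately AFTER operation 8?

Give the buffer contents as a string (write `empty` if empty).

After op 1 (type): buf='two' undo_depth=1 redo_depth=0
After op 2 (type): buf='twook' undo_depth=2 redo_depth=0
After op 3 (undo): buf='two' undo_depth=1 redo_depth=1
After op 4 (undo): buf='(empty)' undo_depth=0 redo_depth=2
After op 5 (type): buf='dog' undo_depth=1 redo_depth=0
After op 6 (type): buf='dogbaz' undo_depth=2 redo_depth=0
After op 7 (type): buf='dogbazdog' undo_depth=3 redo_depth=0
After op 8 (undo): buf='dogbaz' undo_depth=2 redo_depth=1

Answer: dogbaz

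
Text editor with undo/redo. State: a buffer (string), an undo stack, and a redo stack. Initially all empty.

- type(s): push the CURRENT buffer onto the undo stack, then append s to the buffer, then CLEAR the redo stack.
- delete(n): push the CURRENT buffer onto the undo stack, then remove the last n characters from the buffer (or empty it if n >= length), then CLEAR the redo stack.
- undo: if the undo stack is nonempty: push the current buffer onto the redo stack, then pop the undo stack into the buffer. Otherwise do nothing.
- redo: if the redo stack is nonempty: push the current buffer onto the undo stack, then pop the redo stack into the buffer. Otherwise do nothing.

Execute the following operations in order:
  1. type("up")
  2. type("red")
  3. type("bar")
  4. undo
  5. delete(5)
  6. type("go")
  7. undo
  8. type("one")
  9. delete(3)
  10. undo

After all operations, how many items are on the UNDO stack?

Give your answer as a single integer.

Answer: 4

Derivation:
After op 1 (type): buf='up' undo_depth=1 redo_depth=0
After op 2 (type): buf='upred' undo_depth=2 redo_depth=0
After op 3 (type): buf='upredbar' undo_depth=3 redo_depth=0
After op 4 (undo): buf='upred' undo_depth=2 redo_depth=1
After op 5 (delete): buf='(empty)' undo_depth=3 redo_depth=0
After op 6 (type): buf='go' undo_depth=4 redo_depth=0
After op 7 (undo): buf='(empty)' undo_depth=3 redo_depth=1
After op 8 (type): buf='one' undo_depth=4 redo_depth=0
After op 9 (delete): buf='(empty)' undo_depth=5 redo_depth=0
After op 10 (undo): buf='one' undo_depth=4 redo_depth=1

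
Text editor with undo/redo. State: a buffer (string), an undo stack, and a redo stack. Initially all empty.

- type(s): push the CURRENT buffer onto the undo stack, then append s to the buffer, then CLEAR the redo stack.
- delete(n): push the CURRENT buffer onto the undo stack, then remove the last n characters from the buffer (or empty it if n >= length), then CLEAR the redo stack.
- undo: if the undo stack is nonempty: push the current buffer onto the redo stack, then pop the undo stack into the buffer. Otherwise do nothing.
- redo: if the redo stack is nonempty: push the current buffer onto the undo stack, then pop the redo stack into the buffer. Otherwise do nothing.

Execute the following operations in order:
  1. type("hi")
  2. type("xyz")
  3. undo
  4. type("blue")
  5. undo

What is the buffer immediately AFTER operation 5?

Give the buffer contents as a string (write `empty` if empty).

After op 1 (type): buf='hi' undo_depth=1 redo_depth=0
After op 2 (type): buf='hixyz' undo_depth=2 redo_depth=0
After op 3 (undo): buf='hi' undo_depth=1 redo_depth=1
After op 4 (type): buf='hiblue' undo_depth=2 redo_depth=0
After op 5 (undo): buf='hi' undo_depth=1 redo_depth=1

Answer: hi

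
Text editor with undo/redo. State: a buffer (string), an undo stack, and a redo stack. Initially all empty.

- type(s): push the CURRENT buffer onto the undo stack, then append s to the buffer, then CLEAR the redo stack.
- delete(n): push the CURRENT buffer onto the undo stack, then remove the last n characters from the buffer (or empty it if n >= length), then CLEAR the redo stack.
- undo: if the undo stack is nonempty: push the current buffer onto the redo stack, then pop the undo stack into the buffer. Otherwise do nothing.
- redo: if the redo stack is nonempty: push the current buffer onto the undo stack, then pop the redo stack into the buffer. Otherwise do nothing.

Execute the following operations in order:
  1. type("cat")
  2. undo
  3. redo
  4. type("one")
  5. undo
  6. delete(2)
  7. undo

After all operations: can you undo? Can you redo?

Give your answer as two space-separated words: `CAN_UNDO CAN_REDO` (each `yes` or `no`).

After op 1 (type): buf='cat' undo_depth=1 redo_depth=0
After op 2 (undo): buf='(empty)' undo_depth=0 redo_depth=1
After op 3 (redo): buf='cat' undo_depth=1 redo_depth=0
After op 4 (type): buf='catone' undo_depth=2 redo_depth=0
After op 5 (undo): buf='cat' undo_depth=1 redo_depth=1
After op 6 (delete): buf='c' undo_depth=2 redo_depth=0
After op 7 (undo): buf='cat' undo_depth=1 redo_depth=1

Answer: yes yes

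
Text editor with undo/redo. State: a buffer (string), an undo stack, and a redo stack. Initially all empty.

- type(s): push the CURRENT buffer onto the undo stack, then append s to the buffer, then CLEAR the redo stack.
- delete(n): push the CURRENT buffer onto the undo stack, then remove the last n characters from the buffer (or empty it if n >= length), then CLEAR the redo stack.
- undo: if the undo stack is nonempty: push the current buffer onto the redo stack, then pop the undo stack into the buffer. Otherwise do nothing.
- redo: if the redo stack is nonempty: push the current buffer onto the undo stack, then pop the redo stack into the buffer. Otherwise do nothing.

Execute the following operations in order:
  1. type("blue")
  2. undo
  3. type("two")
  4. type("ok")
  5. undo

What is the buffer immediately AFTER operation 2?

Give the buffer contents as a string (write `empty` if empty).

Answer: empty

Derivation:
After op 1 (type): buf='blue' undo_depth=1 redo_depth=0
After op 2 (undo): buf='(empty)' undo_depth=0 redo_depth=1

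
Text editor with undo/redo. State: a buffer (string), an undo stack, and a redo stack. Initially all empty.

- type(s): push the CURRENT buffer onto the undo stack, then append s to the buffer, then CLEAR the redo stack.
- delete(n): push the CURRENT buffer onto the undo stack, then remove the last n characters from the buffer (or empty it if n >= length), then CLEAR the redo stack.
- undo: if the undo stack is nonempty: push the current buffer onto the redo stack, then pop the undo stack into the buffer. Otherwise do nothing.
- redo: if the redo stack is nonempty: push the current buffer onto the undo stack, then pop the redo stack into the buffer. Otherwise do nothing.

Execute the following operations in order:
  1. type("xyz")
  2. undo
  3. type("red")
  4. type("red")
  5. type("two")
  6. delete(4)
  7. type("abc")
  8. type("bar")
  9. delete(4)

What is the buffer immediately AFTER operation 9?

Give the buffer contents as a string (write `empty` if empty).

Answer: redreab

Derivation:
After op 1 (type): buf='xyz' undo_depth=1 redo_depth=0
After op 2 (undo): buf='(empty)' undo_depth=0 redo_depth=1
After op 3 (type): buf='red' undo_depth=1 redo_depth=0
After op 4 (type): buf='redred' undo_depth=2 redo_depth=0
After op 5 (type): buf='redredtwo' undo_depth=3 redo_depth=0
After op 6 (delete): buf='redre' undo_depth=4 redo_depth=0
After op 7 (type): buf='redreabc' undo_depth=5 redo_depth=0
After op 8 (type): buf='redreabcbar' undo_depth=6 redo_depth=0
After op 9 (delete): buf='redreab' undo_depth=7 redo_depth=0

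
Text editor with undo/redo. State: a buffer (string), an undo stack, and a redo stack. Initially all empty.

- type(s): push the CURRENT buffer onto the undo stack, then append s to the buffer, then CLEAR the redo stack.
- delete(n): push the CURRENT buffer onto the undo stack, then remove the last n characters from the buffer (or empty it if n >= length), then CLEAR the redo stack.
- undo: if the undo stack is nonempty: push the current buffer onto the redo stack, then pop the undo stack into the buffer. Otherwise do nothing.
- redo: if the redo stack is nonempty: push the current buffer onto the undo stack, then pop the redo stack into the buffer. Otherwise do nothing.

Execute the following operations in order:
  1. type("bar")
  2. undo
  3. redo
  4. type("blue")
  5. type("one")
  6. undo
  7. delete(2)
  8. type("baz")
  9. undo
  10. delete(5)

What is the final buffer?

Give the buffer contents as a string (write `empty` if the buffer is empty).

After op 1 (type): buf='bar' undo_depth=1 redo_depth=0
After op 2 (undo): buf='(empty)' undo_depth=0 redo_depth=1
After op 3 (redo): buf='bar' undo_depth=1 redo_depth=0
After op 4 (type): buf='barblue' undo_depth=2 redo_depth=0
After op 5 (type): buf='barblueone' undo_depth=3 redo_depth=0
After op 6 (undo): buf='barblue' undo_depth=2 redo_depth=1
After op 7 (delete): buf='barbl' undo_depth=3 redo_depth=0
After op 8 (type): buf='barblbaz' undo_depth=4 redo_depth=0
After op 9 (undo): buf='barbl' undo_depth=3 redo_depth=1
After op 10 (delete): buf='(empty)' undo_depth=4 redo_depth=0

Answer: empty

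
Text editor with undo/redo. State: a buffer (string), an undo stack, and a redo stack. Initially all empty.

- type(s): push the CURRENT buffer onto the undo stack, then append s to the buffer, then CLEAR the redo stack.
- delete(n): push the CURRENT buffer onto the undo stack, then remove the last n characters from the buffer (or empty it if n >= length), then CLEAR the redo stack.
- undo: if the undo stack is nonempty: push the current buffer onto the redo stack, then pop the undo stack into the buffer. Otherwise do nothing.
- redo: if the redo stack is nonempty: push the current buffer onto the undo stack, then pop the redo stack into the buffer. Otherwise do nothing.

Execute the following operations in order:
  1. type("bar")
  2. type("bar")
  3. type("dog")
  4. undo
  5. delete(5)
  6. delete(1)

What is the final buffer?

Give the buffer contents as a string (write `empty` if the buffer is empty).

After op 1 (type): buf='bar' undo_depth=1 redo_depth=0
After op 2 (type): buf='barbar' undo_depth=2 redo_depth=0
After op 3 (type): buf='barbardog' undo_depth=3 redo_depth=0
After op 4 (undo): buf='barbar' undo_depth=2 redo_depth=1
After op 5 (delete): buf='b' undo_depth=3 redo_depth=0
After op 6 (delete): buf='(empty)' undo_depth=4 redo_depth=0

Answer: empty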